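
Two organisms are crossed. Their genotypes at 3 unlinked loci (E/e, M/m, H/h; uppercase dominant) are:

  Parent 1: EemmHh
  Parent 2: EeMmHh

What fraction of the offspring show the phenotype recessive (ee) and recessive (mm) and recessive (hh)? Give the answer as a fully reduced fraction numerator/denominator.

P(ee mm hh) = 1/32

EemmHh gametes: EmH×2, Emh×2, emH×2, emh×2
EeMmHh gametes: EMH×1, EMh×1, EmH×1, Emh×1, eMH×1, eMh×1, emH×1, emh×1
EemmHh×EeMmHh grid (8·8=64): EEMmHH=2 EEMmHh=4 EEMmhh=2 EEmmHH=2 EEmmHh=4 EEmmhh=2 EeMmHH=4 EeMmHh=8 EeMmhh=4 EemmHH=4 EemmHh=8 Eemmhh=4 eeMmHH=2 eeMmHh=4 eeMmhh=2 eemmHH=2 eemmHh=4 eemmhh=2
ee mm hh hits 2/64; gcd=2; 2÷2/64÷2 = 1/32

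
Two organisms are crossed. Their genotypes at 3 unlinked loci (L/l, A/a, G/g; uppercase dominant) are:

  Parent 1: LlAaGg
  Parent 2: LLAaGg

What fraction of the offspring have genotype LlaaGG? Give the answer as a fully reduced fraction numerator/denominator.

LlAaGg gametes: LAG×1, LAg×1, LaG×1, Lag×1, lAG×1, lAg×1, laG×1, lag×1
LLAaGg gametes: LAG×2, LAg×2, LaG×2, Lag×2
LlAaGg×LLAaGg grid (8·8=64): LLAAGG=2 LLAAGg=4 LLAAgg=2 LLAaGG=4 LLAaGg=8 LLAagg=4 LLaaGG=2 LLaaGg=4 LLaagg=2 LlAAGG=2 LlAAGg=4 LlAAgg=2 LlAaGG=4 LlAaGg=8 LlAagg=4 LlaaGG=2 LlaaGg=4 Llaagg=2
LlaaGG hits 2/64; gcd=2; 2÷2/64÷2 = 1/32

P(LlaaGG) = 1/32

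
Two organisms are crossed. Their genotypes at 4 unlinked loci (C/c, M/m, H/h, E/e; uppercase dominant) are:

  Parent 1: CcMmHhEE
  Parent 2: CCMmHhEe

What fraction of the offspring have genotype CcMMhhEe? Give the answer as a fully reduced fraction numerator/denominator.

P(CcMMhhEe) = 1/64

CcMmHhEE gametes: CMHE×2, CMhE×2, CmHE×2, CmhE×2, cMHE×2, cMhE×2, cmHE×2, cmhE×2
CCMmHhEe gametes: CMHE×2, CMHe×2, CMhE×2, CMhe×2, CmHE×2, CmHe×2, CmhE×2, Cmhe×2
CcMmHhEE×CCMmHhEe grid (16·16=256): CCMMHHEE=4 CCMMHHEe=4 CCMMHhEE=8 CCMMHhEe=8 CCMMhhEE=4 CCMMhhEe=4 CCMmHHEE=8 CCMmHHEe=8 CCMmHhEE=16 CCMmHhEe=16 CCMmhhEE=8 CCMmhhEe=8 CCmmHHEE=4 CCmmHHEe=4 CCmmHhEE=8 CCmmHhEe=8 CCmmhhEE=4 CCmmhhEe=4 CcMMHHEE=4 CcMMHHEe=4 CcMMHhEE=8 CcMMHhEe=8 CcMMhhEE=4 CcMMhhEe=4 CcMmHHEE=8 CcMmHHEe=8 CcMmHhEE=16 CcMmHhEe=16 CcMmhhEE=8 CcMmhhEe=8 CcmmHHEE=4 CcmmHHEe=4 CcmmHhEE=8 CcmmHhEe=8 CcmmhhEE=4 CcmmhhEe=4
CcMMhhEe hits 4/256; gcd=4; 4÷4/256÷4 = 1/64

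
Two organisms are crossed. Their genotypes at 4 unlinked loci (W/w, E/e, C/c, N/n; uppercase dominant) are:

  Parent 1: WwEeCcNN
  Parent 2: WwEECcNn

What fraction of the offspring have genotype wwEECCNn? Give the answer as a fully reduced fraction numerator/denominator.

P(wwEECCNn) = 1/64

WwEeCcNN gametes: WECN×2, WEcN×2, WeCN×2, WecN×2, wECN×2, wEcN×2, weCN×2, wecN×2
WwEECcNn gametes: WECN×2, WECn×2, WEcN×2, WEcn×2, wECN×2, wECn×2, wEcN×2, wEcn×2
WwEeCcNN×WwEECcNn grid (16·16=256): WWEECCNN=4 WWEECCNn=4 WWEECcNN=8 WWEECcNn=8 WWEEccNN=4 WWEEccNn=4 WWEeCCNN=4 WWEeCCNn=4 WWEeCcNN=8 WWEeCcNn=8 WWEeccNN=4 WWEeccNn=4 WwEECCNN=8 WwEECCNn=8 WwEECcNN=16 WwEECcNn=16 WwEEccNN=8 WwEEccNn=8 WwEeCCNN=8 WwEeCCNn=8 WwEeCcNN=16 WwEeCcNn=16 WwEeccNN=8 WwEeccNn=8 wwEECCNN=4 wwEECCNn=4 wwEECcNN=8 wwEECcNn=8 wwEEccNN=4 wwEEccNn=4 wwEeCCNN=4 wwEeCCNn=4 wwEeCcNN=8 wwEeCcNn=8 wwEeccNN=4 wwEeccNn=4
wwEECCNn hits 4/256; gcd=4; 4÷4/256÷4 = 1/64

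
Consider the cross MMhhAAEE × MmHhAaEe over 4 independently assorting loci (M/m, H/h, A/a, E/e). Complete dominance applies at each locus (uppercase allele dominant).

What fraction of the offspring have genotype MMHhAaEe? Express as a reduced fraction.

P(MMHhAaEe) = 1/16

MMhhAAEE gametes: MhAE×16
MmHhAaEe gametes: MHAE×1, MHAe×1, MHaE×1, MHae×1, MhAE×1, MhAe×1, MhaE×1, Mhae×1, mHAE×1, mHAe×1, mHaE×1, mHae×1, mhAE×1, mhAe×1, mhaE×1, mhae×1
MMhhAAEE×MmHhAaEe grid (16·16=256): MMHhAAEE=16 MMHhAAEe=16 MMHhAaEE=16 MMHhAaEe=16 MMhhAAEE=16 MMhhAAEe=16 MMhhAaEE=16 MMhhAaEe=16 MmHhAAEE=16 MmHhAAEe=16 MmHhAaEE=16 MmHhAaEe=16 MmhhAAEE=16 MmhhAAEe=16 MmhhAaEE=16 MmhhAaEe=16
MMHhAaEe hits 16/256; gcd=16; 16÷16/256÷16 = 1/16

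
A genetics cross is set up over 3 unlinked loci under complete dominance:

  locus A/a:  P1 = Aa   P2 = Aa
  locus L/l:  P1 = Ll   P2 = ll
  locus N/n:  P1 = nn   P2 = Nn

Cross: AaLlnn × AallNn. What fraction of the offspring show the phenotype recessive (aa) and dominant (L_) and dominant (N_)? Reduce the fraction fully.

P(aa L_ N_) = 1/16

AaLlnn gametes: ALn×2, Aln×2, aLn×2, aln×2
AallNn gametes: AlN×2, Aln×2, alN×2, aln×2
AaLlnn×AallNn grid (8·8=64): AALlNn=4 AALlnn=4 AAllNn=4 AAllnn=4 AaLlNn=8 AaLlnn=8 AallNn=8 Aallnn=8 aaLlNn=4 aaLlnn=4 aallNn=4 aallnn=4
aa L_ N_ hits 4/64; gcd=4; 4÷4/64÷4 = 1/16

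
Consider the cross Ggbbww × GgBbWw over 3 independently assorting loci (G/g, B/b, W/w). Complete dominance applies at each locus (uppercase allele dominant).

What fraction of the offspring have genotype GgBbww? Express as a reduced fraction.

Ggbbww gametes: Gbw×4, gbw×4
GgBbWw gametes: GBW×1, GBw×1, GbW×1, Gbw×1, gBW×1, gBw×1, gbW×1, gbw×1
Ggbbww×GgBbWw grid (8·8=64): GGBbWw=4 GGBbww=4 GGbbWw=4 GGbbww=4 GgBbWw=8 GgBbww=8 GgbbWw=8 Ggbbww=8 ggBbWw=4 ggBbww=4 ggbbWw=4 ggbbww=4
GgBbww hits 8/64; gcd=8; 8÷8/64÷8 = 1/8

P(GgBbww) = 1/8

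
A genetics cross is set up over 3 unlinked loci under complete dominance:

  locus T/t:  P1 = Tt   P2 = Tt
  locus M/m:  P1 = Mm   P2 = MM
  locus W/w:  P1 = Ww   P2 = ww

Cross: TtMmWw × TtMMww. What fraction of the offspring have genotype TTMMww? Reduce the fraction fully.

P(TTMMww) = 1/16

TtMmWw gametes: TMW×1, TMw×1, TmW×1, Tmw×1, tMW×1, tMw×1, tmW×1, tmw×1
TtMMww gametes: TMw×4, tMw×4
TtMmWw×TtMMww grid (8·8=64): TTMMWw=4 TTMMww=4 TTMmWw=4 TTMmww=4 TtMMWw=8 TtMMww=8 TtMmWw=8 TtMmww=8 ttMMWw=4 ttMMww=4 ttMmWw=4 ttMmww=4
TTMMww hits 4/64; gcd=4; 4÷4/64÷4 = 1/16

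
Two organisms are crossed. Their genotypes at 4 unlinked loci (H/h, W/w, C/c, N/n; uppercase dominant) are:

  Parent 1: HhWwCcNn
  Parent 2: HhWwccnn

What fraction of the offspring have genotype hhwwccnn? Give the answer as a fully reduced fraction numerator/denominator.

HhWwCcNn gametes: HWCN×1, HWCn×1, HWcN×1, HWcn×1, HwCN×1, HwCn×1, HwcN×1, Hwcn×1, hWCN×1, hWCn×1, hWcN×1, hWcn×1, hwCN×1, hwCn×1, hwcN×1, hwcn×1
HhWwccnn gametes: HWcn×4, Hwcn×4, hWcn×4, hwcn×4
HhWwCcNn×HhWwccnn grid (16·16=256): HHWWCcNn=4 HHWWCcnn=4 HHWWccNn=4 HHWWccnn=4 HHWwCcNn=8 HHWwCcnn=8 HHWwccNn=8 HHWwccnn=8 HHwwCcNn=4 HHwwCcnn=4 HHwwccNn=4 HHwwccnn=4 HhWWCcNn=8 HhWWCcnn=8 HhWWccNn=8 HhWWccnn=8 HhWwCcNn=16 HhWwCcnn=16 HhWwccNn=16 HhWwccnn=16 HhwwCcNn=8 HhwwCcnn=8 HhwwccNn=8 Hhwwccnn=8 hhWWCcNn=4 hhWWCcnn=4 hhWWccNn=4 hhWWccnn=4 hhWwCcNn=8 hhWwCcnn=8 hhWwccNn=8 hhWwccnn=8 hhwwCcNn=4 hhwwCcnn=4 hhwwccNn=4 hhwwccnn=4
hhwwccnn hits 4/256; gcd=4; 4÷4/256÷4 = 1/64

P(hhwwccnn) = 1/64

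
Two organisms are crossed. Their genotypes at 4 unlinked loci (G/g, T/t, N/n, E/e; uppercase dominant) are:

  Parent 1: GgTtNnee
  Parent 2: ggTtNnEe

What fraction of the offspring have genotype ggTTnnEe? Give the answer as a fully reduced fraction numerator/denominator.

P(ggTTnnEe) = 1/64

GgTtNnee gametes: GTNe×2, GTne×2, GtNe×2, Gtne×2, gTNe×2, gTne×2, gtNe×2, gtne×2
ggTtNnEe gametes: gTNE×2, gTNe×2, gTnE×2, gTne×2, gtNE×2, gtNe×2, gtnE×2, gtne×2
GgTtNnee×ggTtNnEe grid (16·16=256): GgTTNNEe=4 GgTTNNee=4 GgTTNnEe=8 GgTTNnee=8 GgTTnnEe=4 GgTTnnee=4 GgTtNNEe=8 GgTtNNee=8 GgTtNnEe=16 GgTtNnee=16 GgTtnnEe=8 GgTtnnee=8 GgttNNEe=4 GgttNNee=4 GgttNnEe=8 GgttNnee=8 GgttnnEe=4 Ggttnnee=4 ggTTNNEe=4 ggTTNNee=4 ggTTNnEe=8 ggTTNnee=8 ggTTnnEe=4 ggTTnnee=4 ggTtNNEe=8 ggTtNNee=8 ggTtNnEe=16 ggTtNnee=16 ggTtnnEe=8 ggTtnnee=8 ggttNNEe=4 ggttNNee=4 ggttNnEe=8 ggttNnee=8 ggttnnEe=4 ggttnnee=4
ggTTnnEe hits 4/256; gcd=4; 4÷4/256÷4 = 1/64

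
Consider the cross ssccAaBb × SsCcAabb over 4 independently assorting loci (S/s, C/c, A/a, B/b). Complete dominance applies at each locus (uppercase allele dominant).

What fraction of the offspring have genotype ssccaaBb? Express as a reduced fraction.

P(ssccaaBb) = 1/32

ssccAaBb gametes: scAB×4, scAb×4, scaB×4, scab×4
SsCcAabb gametes: SCAb×2, SCab×2, ScAb×2, Scab×2, sCAb×2, sCab×2, scAb×2, scab×2
ssccAaBb×SsCcAabb grid (16·16=256): SsCcAABb=8 SsCcAAbb=8 SsCcAaBb=16 SsCcAabb=16 SsCcaaBb=8 SsCcaabb=8 SsccAABb=8 SsccAAbb=8 SsccAaBb=16 SsccAabb=16 SsccaaBb=8 Ssccaabb=8 ssCcAABb=8 ssCcAAbb=8 ssCcAaBb=16 ssCcAabb=16 ssCcaaBb=8 ssCcaabb=8 ssccAABb=8 ssccAAbb=8 ssccAaBb=16 ssccAabb=16 ssccaaBb=8 ssccaabb=8
ssccaaBb hits 8/256; gcd=8; 8÷8/256÷8 = 1/32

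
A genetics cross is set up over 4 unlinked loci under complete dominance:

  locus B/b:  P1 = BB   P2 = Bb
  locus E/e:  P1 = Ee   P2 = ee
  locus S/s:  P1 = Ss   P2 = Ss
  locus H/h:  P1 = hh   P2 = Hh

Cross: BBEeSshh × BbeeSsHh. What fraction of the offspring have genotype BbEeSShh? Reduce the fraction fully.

BBEeSshh gametes: BESh×4, BEsh×4, BeSh×4, Besh×4
BbeeSsHh gametes: BeSH×2, BeSh×2, BesH×2, Besh×2, beSH×2, beSh×2, besH×2, besh×2
BBEeSshh×BbeeSsHh grid (16·16=256): BBEeSSHh=8 BBEeSShh=8 BBEeSsHh=16 BBEeSshh=16 BBEessHh=8 BBEesshh=8 BBeeSSHh=8 BBeeSShh=8 BBeeSsHh=16 BBeeSshh=16 BBeessHh=8 BBeesshh=8 BbEeSSHh=8 BbEeSShh=8 BbEeSsHh=16 BbEeSshh=16 BbEessHh=8 BbEesshh=8 BbeeSSHh=8 BbeeSShh=8 BbeeSsHh=16 BbeeSshh=16 BbeessHh=8 Bbeesshh=8
BbEeSShh hits 8/256; gcd=8; 8÷8/256÷8 = 1/32

P(BbEeSShh) = 1/32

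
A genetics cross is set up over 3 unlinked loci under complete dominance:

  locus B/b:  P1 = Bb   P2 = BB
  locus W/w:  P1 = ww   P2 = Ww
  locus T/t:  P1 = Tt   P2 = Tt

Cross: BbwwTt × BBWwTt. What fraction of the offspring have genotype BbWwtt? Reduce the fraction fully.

BbwwTt gametes: BwT×2, Bwt×2, bwT×2, bwt×2
BBWwTt gametes: BWT×2, BWt×2, BwT×2, Bwt×2
BbwwTt×BBWwTt grid (8·8=64): BBWwTT=4 BBWwTt=8 BBWwtt=4 BBwwTT=4 BBwwTt=8 BBwwtt=4 BbWwTT=4 BbWwTt=8 BbWwtt=4 BbwwTT=4 BbwwTt=8 Bbwwtt=4
BbWwtt hits 4/64; gcd=4; 4÷4/64÷4 = 1/16

P(BbWwtt) = 1/16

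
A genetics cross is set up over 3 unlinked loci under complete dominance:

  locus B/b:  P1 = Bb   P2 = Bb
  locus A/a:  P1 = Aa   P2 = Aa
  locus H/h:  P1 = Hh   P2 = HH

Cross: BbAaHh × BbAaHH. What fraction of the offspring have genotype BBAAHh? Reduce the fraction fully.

P(BBAAHh) = 1/32

BbAaHh gametes: BAH×1, BAh×1, BaH×1, Bah×1, bAH×1, bAh×1, baH×1, bah×1
BbAaHH gametes: BAH×2, BaH×2, bAH×2, baH×2
BbAaHh×BbAaHH grid (8·8=64): BBAAHH=2 BBAAHh=2 BBAaHH=4 BBAaHh=4 BBaaHH=2 BBaaHh=2 BbAAHH=4 BbAAHh=4 BbAaHH=8 BbAaHh=8 BbaaHH=4 BbaaHh=4 bbAAHH=2 bbAAHh=2 bbAaHH=4 bbAaHh=4 bbaaHH=2 bbaaHh=2
BBAAHh hits 2/64; gcd=2; 2÷2/64÷2 = 1/32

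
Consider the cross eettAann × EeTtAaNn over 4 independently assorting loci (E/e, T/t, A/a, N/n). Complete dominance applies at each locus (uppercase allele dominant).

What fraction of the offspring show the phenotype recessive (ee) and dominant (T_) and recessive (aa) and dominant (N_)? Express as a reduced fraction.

eettAann gametes: etAn×8, etan×8
EeTtAaNn gametes: ETAN×1, ETAn×1, ETaN×1, ETan×1, EtAN×1, EtAn×1, EtaN×1, Etan×1, eTAN×1, eTAn×1, eTaN×1, eTan×1, etAN×1, etAn×1, etaN×1, etan×1
eettAann×EeTtAaNn grid (16·16=256): EeTtAANn=8 EeTtAAnn=8 EeTtAaNn=16 EeTtAann=16 EeTtaaNn=8 EeTtaann=8 EettAANn=8 EettAAnn=8 EettAaNn=16 EettAann=16 EettaaNn=8 Eettaann=8 eeTtAANn=8 eeTtAAnn=8 eeTtAaNn=16 eeTtAann=16 eeTtaaNn=8 eeTtaann=8 eettAANn=8 eettAAnn=8 eettAaNn=16 eettAann=16 eettaaNn=8 eettaann=8
ee T_ aa N_ hits 8/256; gcd=8; 8÷8/256÷8 = 1/32

P(ee T_ aa N_) = 1/32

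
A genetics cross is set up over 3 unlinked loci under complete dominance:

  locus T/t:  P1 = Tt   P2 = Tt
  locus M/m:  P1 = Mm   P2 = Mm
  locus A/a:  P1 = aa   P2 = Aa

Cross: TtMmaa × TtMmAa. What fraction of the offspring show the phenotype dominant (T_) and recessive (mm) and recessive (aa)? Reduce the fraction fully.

TtMmaa gametes: TMa×2, Tma×2, tMa×2, tma×2
TtMmAa gametes: TMA×1, TMa×1, TmA×1, Tma×1, tMA×1, tMa×1, tmA×1, tma×1
TtMmaa×TtMmAa grid (8·8=64): TTMMAa=2 TTMMaa=2 TTMmAa=4 TTMmaa=4 TTmmAa=2 TTmmaa=2 TtMMAa=4 TtMMaa=4 TtMmAa=8 TtMmaa=8 TtmmAa=4 Ttmmaa=4 ttMMAa=2 ttMMaa=2 ttMmAa=4 ttMmaa=4 ttmmAa=2 ttmmaa=2
T_ mm aa hits 6/64; gcd=2; 6÷2/64÷2 = 3/32

P(T_ mm aa) = 3/32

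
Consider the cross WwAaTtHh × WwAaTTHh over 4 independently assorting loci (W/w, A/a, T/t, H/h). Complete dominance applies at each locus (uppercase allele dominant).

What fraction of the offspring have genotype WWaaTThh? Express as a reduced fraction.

WwAaTtHh gametes: WATH×1, WATh×1, WAtH×1, WAth×1, WaTH×1, WaTh×1, WatH×1, Wath×1, wATH×1, wATh×1, wAtH×1, wAth×1, waTH×1, waTh×1, watH×1, wath×1
WwAaTTHh gametes: WATH×2, WATh×2, WaTH×2, WaTh×2, wATH×2, wATh×2, waTH×2, waTh×2
WwAaTtHh×WwAaTTHh grid (16·16=256): WWAATTHH=2 WWAATTHh=4 WWAATThh=2 WWAATtHH=2 WWAATtHh=4 WWAATthh=2 WWAaTTHH=4 WWAaTTHh=8 WWAaTThh=4 WWAaTtHH=4 WWAaTtHh=8 WWAaTthh=4 WWaaTTHH=2 WWaaTTHh=4 WWaaTThh=2 WWaaTtHH=2 WWaaTtHh=4 WWaaTthh=2 WwAATTHH=4 WwAATTHh=8 WwAATThh=4 WwAATtHH=4 WwAATtHh=8 WwAATthh=4 WwAaTTHH=8 WwAaTTHh=16 WwAaTThh=8 WwAaTtHH=8 WwAaTtHh=16 WwAaTthh=8 WwaaTTHH=4 WwaaTTHh=8 WwaaTThh=4 WwaaTtHH=4 WwaaTtHh=8 WwaaTthh=4 wwAATTHH=2 wwAATTHh=4 wwAATThh=2 wwAATtHH=2 wwAATtHh=4 wwAATthh=2 wwAaTTHH=4 wwAaTTHh=8 wwAaTThh=4 wwAaTtHH=4 wwAaTtHh=8 wwAaTthh=4 wwaaTTHH=2 wwaaTTHh=4 wwaaTThh=2 wwaaTtHH=2 wwaaTtHh=4 wwaaTthh=2
WWaaTThh hits 2/256; gcd=2; 2÷2/256÷2 = 1/128

P(WWaaTThh) = 1/128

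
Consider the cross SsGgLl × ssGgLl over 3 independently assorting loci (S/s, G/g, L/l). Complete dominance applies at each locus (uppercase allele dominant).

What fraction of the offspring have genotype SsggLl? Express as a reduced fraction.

SsGgLl gametes: SGL×1, SGl×1, SgL×1, Sgl×1, sGL×1, sGl×1, sgL×1, sgl×1
ssGgLl gametes: sGL×2, sGl×2, sgL×2, sgl×2
SsGgLl×ssGgLl grid (8·8=64): SsGGLL=2 SsGGLl=4 SsGGll=2 SsGgLL=4 SsGgLl=8 SsGgll=4 SsggLL=2 SsggLl=4 Ssggll=2 ssGGLL=2 ssGGLl=4 ssGGll=2 ssGgLL=4 ssGgLl=8 ssGgll=4 ssggLL=2 ssggLl=4 ssggll=2
SsggLl hits 4/64; gcd=4; 4÷4/64÷4 = 1/16

P(SsggLl) = 1/16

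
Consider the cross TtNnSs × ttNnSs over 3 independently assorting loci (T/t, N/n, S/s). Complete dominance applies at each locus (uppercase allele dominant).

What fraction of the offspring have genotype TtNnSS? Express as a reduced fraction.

TtNnSs gametes: TNS×1, TNs×1, TnS×1, Tns×1, tNS×1, tNs×1, tnS×1, tns×1
ttNnSs gametes: tNS×2, tNs×2, tnS×2, tns×2
TtNnSs×ttNnSs grid (8·8=64): TtNNSS=2 TtNNSs=4 TtNNss=2 TtNnSS=4 TtNnSs=8 TtNnss=4 TtnnSS=2 TtnnSs=4 Ttnnss=2 ttNNSS=2 ttNNSs=4 ttNNss=2 ttNnSS=4 ttNnSs=8 ttNnss=4 ttnnSS=2 ttnnSs=4 ttnnss=2
TtNnSS hits 4/64; gcd=4; 4÷4/64÷4 = 1/16

P(TtNnSS) = 1/16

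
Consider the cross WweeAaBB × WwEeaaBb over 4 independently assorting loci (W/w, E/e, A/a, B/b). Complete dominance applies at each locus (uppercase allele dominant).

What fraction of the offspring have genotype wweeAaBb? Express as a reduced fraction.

WweeAaBB gametes: WeAB×4, WeaB×4, weAB×4, weaB×4
WwEeaaBb gametes: WEaB×2, WEab×2, WeaB×2, Weab×2, wEaB×2, wEab×2, weaB×2, weab×2
WweeAaBB×WwEeaaBb grid (16·16=256): WWEeAaBB=8 WWEeAaBb=8 WWEeaaBB=8 WWEeaaBb=8 WWeeAaBB=8 WWeeAaBb=8 WWeeaaBB=8 WWeeaaBb=8 WwEeAaBB=16 WwEeAaBb=16 WwEeaaBB=16 WwEeaaBb=16 WweeAaBB=16 WweeAaBb=16 WweeaaBB=16 WweeaaBb=16 wwEeAaBB=8 wwEeAaBb=8 wwEeaaBB=8 wwEeaaBb=8 wweeAaBB=8 wweeAaBb=8 wweeaaBB=8 wweeaaBb=8
wweeAaBb hits 8/256; gcd=8; 8÷8/256÷8 = 1/32

P(wweeAaBb) = 1/32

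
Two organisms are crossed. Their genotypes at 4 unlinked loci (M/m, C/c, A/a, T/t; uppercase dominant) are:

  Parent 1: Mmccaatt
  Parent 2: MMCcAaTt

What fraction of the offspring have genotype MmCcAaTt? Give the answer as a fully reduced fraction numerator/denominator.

P(MmCcAaTt) = 1/16

Mmccaatt gametes: Mcat×8, mcat×8
MMCcAaTt gametes: MCAT×2, MCAt×2, MCaT×2, MCat×2, McAT×2, McAt×2, McaT×2, Mcat×2
Mmccaatt×MMCcAaTt grid (16·16=256): MMCcAaTt=16 MMCcAatt=16 MMCcaaTt=16 MMCcaatt=16 MMccAaTt=16 MMccAatt=16 MMccaaTt=16 MMccaatt=16 MmCcAaTt=16 MmCcAatt=16 MmCcaaTt=16 MmCcaatt=16 MmccAaTt=16 MmccAatt=16 MmccaaTt=16 Mmccaatt=16
MmCcAaTt hits 16/256; gcd=16; 16÷16/256÷16 = 1/16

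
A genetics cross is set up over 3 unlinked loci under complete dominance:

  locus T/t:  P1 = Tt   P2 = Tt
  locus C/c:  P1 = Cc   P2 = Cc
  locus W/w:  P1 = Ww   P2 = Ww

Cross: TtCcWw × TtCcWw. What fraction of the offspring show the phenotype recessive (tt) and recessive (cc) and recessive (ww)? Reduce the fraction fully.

TtCcWw gametes: TCW×1, TCw×1, TcW×1, Tcw×1, tCW×1, tCw×1, tcW×1, tcw×1
TtCcWw gametes: TCW×1, TCw×1, TcW×1, Tcw×1, tCW×1, tCw×1, tcW×1, tcw×1
TtCcWw×TtCcWw grid (8·8=64): TTCCWW=1 TTCCWw=2 TTCCww=1 TTCcWW=2 TTCcWw=4 TTCcww=2 TTccWW=1 TTccWw=2 TTccww=1 TtCCWW=2 TtCCWw=4 TtCCww=2 TtCcWW=4 TtCcWw=8 TtCcww=4 TtccWW=2 TtccWw=4 Ttccww=2 ttCCWW=1 ttCCWw=2 ttCCww=1 ttCcWW=2 ttCcWw=4 ttCcww=2 ttccWW=1 ttccWw=2 ttccww=1
tt cc ww hits 1/64; gcd=1; 1÷1/64÷1 = 1/64

P(tt cc ww) = 1/64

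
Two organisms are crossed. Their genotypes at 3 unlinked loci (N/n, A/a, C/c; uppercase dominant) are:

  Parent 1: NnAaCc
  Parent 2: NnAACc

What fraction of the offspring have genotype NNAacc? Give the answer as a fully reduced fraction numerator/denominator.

NnAaCc gametes: NAC×1, NAc×1, NaC×1, Nac×1, nAC×1, nAc×1, naC×1, nac×1
NnAACc gametes: NAC×2, NAc×2, nAC×2, nAc×2
NnAaCc×NnAACc grid (8·8=64): NNAACC=2 NNAACc=4 NNAAcc=2 NNAaCC=2 NNAaCc=4 NNAacc=2 NnAACC=4 NnAACc=8 NnAAcc=4 NnAaCC=4 NnAaCc=8 NnAacc=4 nnAACC=2 nnAACc=4 nnAAcc=2 nnAaCC=2 nnAaCc=4 nnAacc=2
NNAacc hits 2/64; gcd=2; 2÷2/64÷2 = 1/32

P(NNAacc) = 1/32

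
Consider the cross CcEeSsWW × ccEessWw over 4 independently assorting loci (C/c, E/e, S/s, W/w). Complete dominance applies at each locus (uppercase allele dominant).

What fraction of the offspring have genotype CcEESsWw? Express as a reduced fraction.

CcEeSsWW gametes: CESW×2, CEsW×2, CeSW×2, CesW×2, cESW×2, cEsW×2, ceSW×2, cesW×2
ccEessWw gametes: cEsW×4, cEsw×4, cesW×4, cesw×4
CcEeSsWW×ccEessWw grid (16·16=256): CcEESsWW=8 CcEESsWw=8 CcEEssWW=8 CcEEssWw=8 CcEeSsWW=16 CcEeSsWw=16 CcEessWW=16 CcEessWw=16 CceeSsWW=8 CceeSsWw=8 CceessWW=8 CceessWw=8 ccEESsWW=8 ccEESsWw=8 ccEEssWW=8 ccEEssWw=8 ccEeSsWW=16 ccEeSsWw=16 ccEessWW=16 ccEessWw=16 cceeSsWW=8 cceeSsWw=8 cceessWW=8 cceessWw=8
CcEESsWw hits 8/256; gcd=8; 8÷8/256÷8 = 1/32

P(CcEESsWw) = 1/32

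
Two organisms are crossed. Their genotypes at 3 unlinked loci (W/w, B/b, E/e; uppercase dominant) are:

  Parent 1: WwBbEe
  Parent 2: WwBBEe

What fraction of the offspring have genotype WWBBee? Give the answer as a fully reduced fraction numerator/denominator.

WwBbEe gametes: WBE×1, WBe×1, WbE×1, Wbe×1, wBE×1, wBe×1, wbE×1, wbe×1
WwBBEe gametes: WBE×2, WBe×2, wBE×2, wBe×2
WwBbEe×WwBBEe grid (8·8=64): WWBBEE=2 WWBBEe=4 WWBBee=2 WWBbEE=2 WWBbEe=4 WWBbee=2 WwBBEE=4 WwBBEe=8 WwBBee=4 WwBbEE=4 WwBbEe=8 WwBbee=4 wwBBEE=2 wwBBEe=4 wwBBee=2 wwBbEE=2 wwBbEe=4 wwBbee=2
WWBBee hits 2/64; gcd=2; 2÷2/64÷2 = 1/32

P(WWBBee) = 1/32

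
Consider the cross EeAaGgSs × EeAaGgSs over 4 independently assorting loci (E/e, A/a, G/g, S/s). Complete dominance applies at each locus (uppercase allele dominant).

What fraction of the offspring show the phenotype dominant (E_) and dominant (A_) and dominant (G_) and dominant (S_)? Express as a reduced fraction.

P(E_ A_ G_ S_) = 81/256

EeAaGgSs gametes: EAGS×1, EAGs×1, EAgS×1, EAgs×1, EaGS×1, EaGs×1, EagS×1, Eags×1, eAGS×1, eAGs×1, eAgS×1, eAgs×1, eaGS×1, eaGs×1, eagS×1, eags×1
EeAaGgSs gametes: EAGS×1, EAGs×1, EAgS×1, EAgs×1, EaGS×1, EaGs×1, EagS×1, Eags×1, eAGS×1, eAGs×1, eAgS×1, eAgs×1, eaGS×1, eaGs×1, eagS×1, eags×1
EeAaGgSs×EeAaGgSs grid (16·16=256): EEAAGGSS=1 EEAAGGSs=2 EEAAGGss=1 EEAAGgSS=2 EEAAGgSs=4 EEAAGgss=2 EEAAggSS=1 EEAAggSs=2 EEAAggss=1 EEAaGGSS=2 EEAaGGSs=4 EEAaGGss=2 EEAaGgSS=4 EEAaGgSs=8 EEAaGgss=4 EEAaggSS=2 EEAaggSs=4 EEAaggss=2 EEaaGGSS=1 EEaaGGSs=2 EEaaGGss=1 EEaaGgSS=2 EEaaGgSs=4 EEaaGgss=2 EEaaggSS=1 EEaaggSs=2 EEaaggss=1 EeAAGGSS=2 EeAAGGSs=4 EeAAGGss=2 EeAAGgSS=4 EeAAGgSs=8 EeAAGgss=4 EeAAggSS=2 EeAAggSs=4 EeAAggss=2 EeAaGGSS=4 EeAaGGSs=8 EeAaGGss=4 EeAaGgSS=8 EeAaGgSs=16 EeAaGgss=8 EeAaggSS=4 EeAaggSs=8 EeAaggss=4 EeaaGGSS=2 EeaaGGSs=4 EeaaGGss=2 EeaaGgSS=4 EeaaGgSs=8 EeaaGgss=4 EeaaggSS=2 EeaaggSs=4 Eeaaggss=2 eeAAGGSS=1 eeAAGGSs=2 eeAAGGss=1 eeAAGgSS=2 eeAAGgSs=4 eeAAGgss=2 eeAAggSS=1 eeAAggSs=2 eeAAggss=1 eeAaGGSS=2 eeAaGGSs=4 eeAaGGss=2 eeAaGgSS=4 eeAaGgSs=8 eeAaGgss=4 eeAaggSS=2 eeAaggSs=4 eeAaggss=2 eeaaGGSS=1 eeaaGGSs=2 eeaaGGss=1 eeaaGgSS=2 eeaaGgSs=4 eeaaGgss=2 eeaaggSS=1 eeaaggSs=2 eeaaggss=1
E_ A_ G_ S_ hits 81/256; gcd=1; 81÷1/256÷1 = 81/256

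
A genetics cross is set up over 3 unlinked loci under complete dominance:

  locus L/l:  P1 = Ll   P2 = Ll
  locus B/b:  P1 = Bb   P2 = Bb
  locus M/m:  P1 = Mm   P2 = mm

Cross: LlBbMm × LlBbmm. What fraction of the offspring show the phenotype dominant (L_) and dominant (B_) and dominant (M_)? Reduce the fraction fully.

LlBbMm gametes: LBM×1, LBm×1, LbM×1, Lbm×1, lBM×1, lBm×1, lbM×1, lbm×1
LlBbmm gametes: LBm×2, Lbm×2, lBm×2, lbm×2
LlBbMm×LlBbmm grid (8·8=64): LLBBMm=2 LLBBmm=2 LLBbMm=4 LLBbmm=4 LLbbMm=2 LLbbmm=2 LlBBMm=4 LlBBmm=4 LlBbMm=8 LlBbmm=8 LlbbMm=4 Llbbmm=4 llBBMm=2 llBBmm=2 llBbMm=4 llBbmm=4 llbbMm=2 llbbmm=2
L_ B_ M_ hits 18/64; gcd=2; 18÷2/64÷2 = 9/32

P(L_ B_ M_) = 9/32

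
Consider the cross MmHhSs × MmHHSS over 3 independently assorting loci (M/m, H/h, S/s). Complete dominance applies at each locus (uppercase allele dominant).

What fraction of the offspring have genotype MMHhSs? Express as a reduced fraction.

P(MMHhSs) = 1/16

MmHhSs gametes: MHS×1, MHs×1, MhS×1, Mhs×1, mHS×1, mHs×1, mhS×1, mhs×1
MmHHSS gametes: MHS×4, mHS×4
MmHhSs×MmHHSS grid (8·8=64): MMHHSS=4 MMHHSs=4 MMHhSS=4 MMHhSs=4 MmHHSS=8 MmHHSs=8 MmHhSS=8 MmHhSs=8 mmHHSS=4 mmHHSs=4 mmHhSS=4 mmHhSs=4
MMHhSs hits 4/64; gcd=4; 4÷4/64÷4 = 1/16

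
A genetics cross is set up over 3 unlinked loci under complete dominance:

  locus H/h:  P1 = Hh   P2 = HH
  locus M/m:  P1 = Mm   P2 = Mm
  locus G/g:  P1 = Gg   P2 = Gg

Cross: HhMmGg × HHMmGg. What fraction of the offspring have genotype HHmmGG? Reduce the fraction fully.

P(HHmmGG) = 1/32

HhMmGg gametes: HMG×1, HMg×1, HmG×1, Hmg×1, hMG×1, hMg×1, hmG×1, hmg×1
HHMmGg gametes: HMG×2, HMg×2, HmG×2, Hmg×2
HhMmGg×HHMmGg grid (8·8=64): HHMMGG=2 HHMMGg=4 HHMMgg=2 HHMmGG=4 HHMmGg=8 HHMmgg=4 HHmmGG=2 HHmmGg=4 HHmmgg=2 HhMMGG=2 HhMMGg=4 HhMMgg=2 HhMmGG=4 HhMmGg=8 HhMmgg=4 HhmmGG=2 HhmmGg=4 Hhmmgg=2
HHmmGG hits 2/64; gcd=2; 2÷2/64÷2 = 1/32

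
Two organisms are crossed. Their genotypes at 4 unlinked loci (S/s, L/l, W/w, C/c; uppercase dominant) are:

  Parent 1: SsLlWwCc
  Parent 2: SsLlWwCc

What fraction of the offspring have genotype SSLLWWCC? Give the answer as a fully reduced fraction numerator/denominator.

P(SSLLWWCC) = 1/256

SsLlWwCc gametes: SLWC×1, SLWc×1, SLwC×1, SLwc×1, SlWC×1, SlWc×1, SlwC×1, Slwc×1, sLWC×1, sLWc×1, sLwC×1, sLwc×1, slWC×1, slWc×1, slwC×1, slwc×1
SsLlWwCc gametes: SLWC×1, SLWc×1, SLwC×1, SLwc×1, SlWC×1, SlWc×1, SlwC×1, Slwc×1, sLWC×1, sLWc×1, sLwC×1, sLwc×1, slWC×1, slWc×1, slwC×1, slwc×1
SsLlWwCc×SsLlWwCc grid (16·16=256): SSLLWWCC=1 SSLLWWCc=2 SSLLWWcc=1 SSLLWwCC=2 SSLLWwCc=4 SSLLWwcc=2 SSLLwwCC=1 SSLLwwCc=2 SSLLwwcc=1 SSLlWWCC=2 SSLlWWCc=4 SSLlWWcc=2 SSLlWwCC=4 SSLlWwCc=8 SSLlWwcc=4 SSLlwwCC=2 SSLlwwCc=4 SSLlwwcc=2 SSllWWCC=1 SSllWWCc=2 SSllWWcc=1 SSllWwCC=2 SSllWwCc=4 SSllWwcc=2 SSllwwCC=1 SSllwwCc=2 SSllwwcc=1 SsLLWWCC=2 SsLLWWCc=4 SsLLWWcc=2 SsLLWwCC=4 SsLLWwCc=8 SsLLWwcc=4 SsLLwwCC=2 SsLLwwCc=4 SsLLwwcc=2 SsLlWWCC=4 SsLlWWCc=8 SsLlWWcc=4 SsLlWwCC=8 SsLlWwCc=16 SsLlWwcc=8 SsLlwwCC=4 SsLlwwCc=8 SsLlwwcc=4 SsllWWCC=2 SsllWWCc=4 SsllWWcc=2 SsllWwCC=4 SsllWwCc=8 SsllWwcc=4 SsllwwCC=2 SsllwwCc=4 Ssllwwcc=2 ssLLWWCC=1 ssLLWWCc=2 ssLLWWcc=1 ssLLWwCC=2 ssLLWwCc=4 ssLLWwcc=2 ssLLwwCC=1 ssLLwwCc=2 ssLLwwcc=1 ssLlWWCC=2 ssLlWWCc=4 ssLlWWcc=2 ssLlWwCC=4 ssLlWwCc=8 ssLlWwcc=4 ssLlwwCC=2 ssLlwwCc=4 ssLlwwcc=2 ssllWWCC=1 ssllWWCc=2 ssllWWcc=1 ssllWwCC=2 ssllWwCc=4 ssllWwcc=2 ssllwwCC=1 ssllwwCc=2 ssllwwcc=1
SSLLWWCC hits 1/256; gcd=1; 1÷1/256÷1 = 1/256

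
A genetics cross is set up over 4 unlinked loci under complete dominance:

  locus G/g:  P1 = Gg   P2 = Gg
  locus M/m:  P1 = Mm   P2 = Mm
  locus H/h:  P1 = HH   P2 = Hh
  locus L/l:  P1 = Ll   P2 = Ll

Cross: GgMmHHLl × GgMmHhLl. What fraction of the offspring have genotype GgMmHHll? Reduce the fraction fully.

P(GgMmHHll) = 1/32

GgMmHHLl gametes: GMHL×2, GMHl×2, GmHL×2, GmHl×2, gMHL×2, gMHl×2, gmHL×2, gmHl×2
GgMmHhLl gametes: GMHL×1, GMHl×1, GMhL×1, GMhl×1, GmHL×1, GmHl×1, GmhL×1, Gmhl×1, gMHL×1, gMHl×1, gMhL×1, gMhl×1, gmHL×1, gmHl×1, gmhL×1, gmhl×1
GgMmHHLl×GgMmHhLl grid (16·16=256): GGMMHHLL=2 GGMMHHLl=4 GGMMHHll=2 GGMMHhLL=2 GGMMHhLl=4 GGMMHhll=2 GGMmHHLL=4 GGMmHHLl=8 GGMmHHll=4 GGMmHhLL=4 GGMmHhLl=8 GGMmHhll=4 GGmmHHLL=2 GGmmHHLl=4 GGmmHHll=2 GGmmHhLL=2 GGmmHhLl=4 GGmmHhll=2 GgMMHHLL=4 GgMMHHLl=8 GgMMHHll=4 GgMMHhLL=4 GgMMHhLl=8 GgMMHhll=4 GgMmHHLL=8 GgMmHHLl=16 GgMmHHll=8 GgMmHhLL=8 GgMmHhLl=16 GgMmHhll=8 GgmmHHLL=4 GgmmHHLl=8 GgmmHHll=4 GgmmHhLL=4 GgmmHhLl=8 GgmmHhll=4 ggMMHHLL=2 ggMMHHLl=4 ggMMHHll=2 ggMMHhLL=2 ggMMHhLl=4 ggMMHhll=2 ggMmHHLL=4 ggMmHHLl=8 ggMmHHll=4 ggMmHhLL=4 ggMmHhLl=8 ggMmHhll=4 ggmmHHLL=2 ggmmHHLl=4 ggmmHHll=2 ggmmHhLL=2 ggmmHhLl=4 ggmmHhll=2
GgMmHHll hits 8/256; gcd=8; 8÷8/256÷8 = 1/32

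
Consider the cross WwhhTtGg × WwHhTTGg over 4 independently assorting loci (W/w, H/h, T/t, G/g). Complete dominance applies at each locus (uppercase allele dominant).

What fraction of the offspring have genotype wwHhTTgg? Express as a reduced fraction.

P(wwHhTTgg) = 1/64

WwhhTtGg gametes: WhTG×2, WhTg×2, WhtG×2, Whtg×2, whTG×2, whTg×2, whtG×2, whtg×2
WwHhTTGg gametes: WHTG×2, WHTg×2, WhTG×2, WhTg×2, wHTG×2, wHTg×2, whTG×2, whTg×2
WwhhTtGg×WwHhTTGg grid (16·16=256): WWHhTTGG=4 WWHhTTGg=8 WWHhTTgg=4 WWHhTtGG=4 WWHhTtGg=8 WWHhTtgg=4 WWhhTTGG=4 WWhhTTGg=8 WWhhTTgg=4 WWhhTtGG=4 WWhhTtGg=8 WWhhTtgg=4 WwHhTTGG=8 WwHhTTGg=16 WwHhTTgg=8 WwHhTtGG=8 WwHhTtGg=16 WwHhTtgg=8 WwhhTTGG=8 WwhhTTGg=16 WwhhTTgg=8 WwhhTtGG=8 WwhhTtGg=16 WwhhTtgg=8 wwHhTTGG=4 wwHhTTGg=8 wwHhTTgg=4 wwHhTtGG=4 wwHhTtGg=8 wwHhTtgg=4 wwhhTTGG=4 wwhhTTGg=8 wwhhTTgg=4 wwhhTtGG=4 wwhhTtGg=8 wwhhTtgg=4
wwHhTTgg hits 4/256; gcd=4; 4÷4/256÷4 = 1/64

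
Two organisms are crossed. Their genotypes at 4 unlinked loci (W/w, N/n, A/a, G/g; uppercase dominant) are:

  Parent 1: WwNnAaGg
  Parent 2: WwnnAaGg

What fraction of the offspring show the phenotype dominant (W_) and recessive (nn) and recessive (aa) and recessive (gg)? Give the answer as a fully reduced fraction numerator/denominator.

P(W_ nn aa gg) = 3/128

WwNnAaGg gametes: WNAG×1, WNAg×1, WNaG×1, WNag×1, WnAG×1, WnAg×1, WnaG×1, Wnag×1, wNAG×1, wNAg×1, wNaG×1, wNag×1, wnAG×1, wnAg×1, wnaG×1, wnag×1
WwnnAaGg gametes: WnAG×2, WnAg×2, WnaG×2, Wnag×2, wnAG×2, wnAg×2, wnaG×2, wnag×2
WwNnAaGg×WwnnAaGg grid (16·16=256): WWNnAAGG=2 WWNnAAGg=4 WWNnAAgg=2 WWNnAaGG=4 WWNnAaGg=8 WWNnAagg=4 WWNnaaGG=2 WWNnaaGg=4 WWNnaagg=2 WWnnAAGG=2 WWnnAAGg=4 WWnnAAgg=2 WWnnAaGG=4 WWnnAaGg=8 WWnnAagg=4 WWnnaaGG=2 WWnnaaGg=4 WWnnaagg=2 WwNnAAGG=4 WwNnAAGg=8 WwNnAAgg=4 WwNnAaGG=8 WwNnAaGg=16 WwNnAagg=8 WwNnaaGG=4 WwNnaaGg=8 WwNnaagg=4 WwnnAAGG=4 WwnnAAGg=8 WwnnAAgg=4 WwnnAaGG=8 WwnnAaGg=16 WwnnAagg=8 WwnnaaGG=4 WwnnaaGg=8 Wwnnaagg=4 wwNnAAGG=2 wwNnAAGg=4 wwNnAAgg=2 wwNnAaGG=4 wwNnAaGg=8 wwNnAagg=4 wwNnaaGG=2 wwNnaaGg=4 wwNnaagg=2 wwnnAAGG=2 wwnnAAGg=4 wwnnAAgg=2 wwnnAaGG=4 wwnnAaGg=8 wwnnAagg=4 wwnnaaGG=2 wwnnaaGg=4 wwnnaagg=2
W_ nn aa gg hits 6/256; gcd=2; 6÷2/256÷2 = 3/128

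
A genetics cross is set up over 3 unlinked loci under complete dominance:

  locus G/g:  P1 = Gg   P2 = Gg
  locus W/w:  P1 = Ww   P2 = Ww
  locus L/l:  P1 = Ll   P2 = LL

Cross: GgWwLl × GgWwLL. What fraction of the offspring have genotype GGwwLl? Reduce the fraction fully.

P(GGwwLl) = 1/32

GgWwLl gametes: GWL×1, GWl×1, GwL×1, Gwl×1, gWL×1, gWl×1, gwL×1, gwl×1
GgWwLL gametes: GWL×2, GwL×2, gWL×2, gwL×2
GgWwLl×GgWwLL grid (8·8=64): GGWWLL=2 GGWWLl=2 GGWwLL=4 GGWwLl=4 GGwwLL=2 GGwwLl=2 GgWWLL=4 GgWWLl=4 GgWwLL=8 GgWwLl=8 GgwwLL=4 GgwwLl=4 ggWWLL=2 ggWWLl=2 ggWwLL=4 ggWwLl=4 ggwwLL=2 ggwwLl=2
GGwwLl hits 2/64; gcd=2; 2÷2/64÷2 = 1/32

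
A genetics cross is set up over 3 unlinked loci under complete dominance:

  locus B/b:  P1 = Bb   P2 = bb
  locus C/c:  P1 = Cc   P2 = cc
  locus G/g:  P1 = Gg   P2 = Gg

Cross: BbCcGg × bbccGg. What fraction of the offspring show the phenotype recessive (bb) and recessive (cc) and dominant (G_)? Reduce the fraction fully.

BbCcGg gametes: BCG×1, BCg×1, BcG×1, Bcg×1, bCG×1, bCg×1, bcG×1, bcg×1
bbccGg gametes: bcG×4, bcg×4
BbCcGg×bbccGg grid (8·8=64): BbCcGG=4 BbCcGg=8 BbCcgg=4 BbccGG=4 BbccGg=8 Bbccgg=4 bbCcGG=4 bbCcGg=8 bbCcgg=4 bbccGG=4 bbccGg=8 bbccgg=4
bb cc G_ hits 12/64; gcd=4; 12÷4/64÷4 = 3/16

P(bb cc G_) = 3/16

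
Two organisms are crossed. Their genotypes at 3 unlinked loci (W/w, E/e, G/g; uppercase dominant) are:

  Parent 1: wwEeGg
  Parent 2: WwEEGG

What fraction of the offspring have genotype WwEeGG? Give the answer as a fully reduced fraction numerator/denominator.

wwEeGg gametes: wEG×2, wEg×2, weG×2, weg×2
WwEEGG gametes: WEG×4, wEG×4
wwEeGg×WwEEGG grid (8·8=64): WwEEGG=8 WwEEGg=8 WwEeGG=8 WwEeGg=8 wwEEGG=8 wwEEGg=8 wwEeGG=8 wwEeGg=8
WwEeGG hits 8/64; gcd=8; 8÷8/64÷8 = 1/8

P(WwEeGG) = 1/8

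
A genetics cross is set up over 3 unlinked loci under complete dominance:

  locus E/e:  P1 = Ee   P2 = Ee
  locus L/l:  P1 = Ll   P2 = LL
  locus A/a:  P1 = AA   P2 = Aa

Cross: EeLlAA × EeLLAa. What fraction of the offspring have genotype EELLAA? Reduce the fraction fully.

P(EELLAA) = 1/16

EeLlAA gametes: ELA×2, ElA×2, eLA×2, elA×2
EeLLAa gametes: ELA×2, ELa×2, eLA×2, eLa×2
EeLlAA×EeLLAa grid (8·8=64): EELLAA=4 EELLAa=4 EELlAA=4 EELlAa=4 EeLLAA=8 EeLLAa=8 EeLlAA=8 EeLlAa=8 eeLLAA=4 eeLLAa=4 eeLlAA=4 eeLlAa=4
EELLAA hits 4/64; gcd=4; 4÷4/64÷4 = 1/16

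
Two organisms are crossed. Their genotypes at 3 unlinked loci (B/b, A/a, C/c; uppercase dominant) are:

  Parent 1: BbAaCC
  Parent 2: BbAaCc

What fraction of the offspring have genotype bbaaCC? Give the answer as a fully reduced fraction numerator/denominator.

P(bbaaCC) = 1/32

BbAaCC gametes: BAC×2, BaC×2, bAC×2, baC×2
BbAaCc gametes: BAC×1, BAc×1, BaC×1, Bac×1, bAC×1, bAc×1, baC×1, bac×1
BbAaCC×BbAaCc grid (8·8=64): BBAACC=2 BBAACc=2 BBAaCC=4 BBAaCc=4 BBaaCC=2 BBaaCc=2 BbAACC=4 BbAACc=4 BbAaCC=8 BbAaCc=8 BbaaCC=4 BbaaCc=4 bbAACC=2 bbAACc=2 bbAaCC=4 bbAaCc=4 bbaaCC=2 bbaaCc=2
bbaaCC hits 2/64; gcd=2; 2÷2/64÷2 = 1/32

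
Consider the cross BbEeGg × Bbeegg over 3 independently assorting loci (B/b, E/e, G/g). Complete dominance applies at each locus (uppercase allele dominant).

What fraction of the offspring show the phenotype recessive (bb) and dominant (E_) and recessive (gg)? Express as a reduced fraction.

BbEeGg gametes: BEG×1, BEg×1, BeG×1, Beg×1, bEG×1, bEg×1, beG×1, beg×1
Bbeegg gametes: Beg×4, beg×4
BbEeGg×Bbeegg grid (8·8=64): BBEeGg=4 BBEegg=4 BBeeGg=4 BBeegg=4 BbEeGg=8 BbEegg=8 BbeeGg=8 Bbeegg=8 bbEeGg=4 bbEegg=4 bbeeGg=4 bbeegg=4
bb E_ gg hits 4/64; gcd=4; 4÷4/64÷4 = 1/16

P(bb E_ gg) = 1/16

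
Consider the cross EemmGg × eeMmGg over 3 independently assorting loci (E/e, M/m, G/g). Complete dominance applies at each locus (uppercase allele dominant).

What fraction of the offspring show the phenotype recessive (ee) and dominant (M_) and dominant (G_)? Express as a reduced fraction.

P(ee M_ G_) = 3/16

EemmGg gametes: EmG×2, Emg×2, emG×2, emg×2
eeMmGg gametes: eMG×2, eMg×2, emG×2, emg×2
EemmGg×eeMmGg grid (8·8=64): EeMmGG=4 EeMmGg=8 EeMmgg=4 EemmGG=4 EemmGg=8 Eemmgg=4 eeMmGG=4 eeMmGg=8 eeMmgg=4 eemmGG=4 eemmGg=8 eemmgg=4
ee M_ G_ hits 12/64; gcd=4; 12÷4/64÷4 = 3/16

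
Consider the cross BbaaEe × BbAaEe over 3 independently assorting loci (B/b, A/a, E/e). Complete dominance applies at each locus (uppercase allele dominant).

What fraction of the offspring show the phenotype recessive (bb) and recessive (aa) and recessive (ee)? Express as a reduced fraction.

BbaaEe gametes: BaE×2, Bae×2, baE×2, bae×2
BbAaEe gametes: BAE×1, BAe×1, BaE×1, Bae×1, bAE×1, bAe×1, baE×1, bae×1
BbaaEe×BbAaEe grid (8·8=64): BBAaEE=2 BBAaEe=4 BBAaee=2 BBaaEE=2 BBaaEe=4 BBaaee=2 BbAaEE=4 BbAaEe=8 BbAaee=4 BbaaEE=4 BbaaEe=8 Bbaaee=4 bbAaEE=2 bbAaEe=4 bbAaee=2 bbaaEE=2 bbaaEe=4 bbaaee=2
bb aa ee hits 2/64; gcd=2; 2÷2/64÷2 = 1/32

P(bb aa ee) = 1/32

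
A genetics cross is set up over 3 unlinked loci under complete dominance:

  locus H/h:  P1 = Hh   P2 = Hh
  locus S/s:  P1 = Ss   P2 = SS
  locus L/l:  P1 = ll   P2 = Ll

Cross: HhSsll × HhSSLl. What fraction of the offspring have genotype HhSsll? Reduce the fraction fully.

HhSsll gametes: HSl×2, Hsl×2, hSl×2, hsl×2
HhSSLl gametes: HSL×2, HSl×2, hSL×2, hSl×2
HhSsll×HhSSLl grid (8·8=64): HHSSLl=4 HHSSll=4 HHSsLl=4 HHSsll=4 HhSSLl=8 HhSSll=8 HhSsLl=8 HhSsll=8 hhSSLl=4 hhSSll=4 hhSsLl=4 hhSsll=4
HhSsll hits 8/64; gcd=8; 8÷8/64÷8 = 1/8

P(HhSsll) = 1/8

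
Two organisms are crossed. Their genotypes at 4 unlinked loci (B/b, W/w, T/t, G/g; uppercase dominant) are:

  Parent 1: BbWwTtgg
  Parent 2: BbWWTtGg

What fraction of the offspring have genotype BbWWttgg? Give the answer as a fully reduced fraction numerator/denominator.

P(BbWWttgg) = 1/32

BbWwTtgg gametes: BWTg×2, BWtg×2, BwTg×2, Bwtg×2, bWTg×2, bWtg×2, bwTg×2, bwtg×2
BbWWTtGg gametes: BWTG×2, BWTg×2, BWtG×2, BWtg×2, bWTG×2, bWTg×2, bWtG×2, bWtg×2
BbWwTtgg×BbWWTtGg grid (16·16=256): BBWWTTGg=4 BBWWTTgg=4 BBWWTtGg=8 BBWWTtgg=8 BBWWttGg=4 BBWWttgg=4 BBWwTTGg=4 BBWwTTgg=4 BBWwTtGg=8 BBWwTtgg=8 BBWwttGg=4 BBWwttgg=4 BbWWTTGg=8 BbWWTTgg=8 BbWWTtGg=16 BbWWTtgg=16 BbWWttGg=8 BbWWttgg=8 BbWwTTGg=8 BbWwTTgg=8 BbWwTtGg=16 BbWwTtgg=16 BbWwttGg=8 BbWwttgg=8 bbWWTTGg=4 bbWWTTgg=4 bbWWTtGg=8 bbWWTtgg=8 bbWWttGg=4 bbWWttgg=4 bbWwTTGg=4 bbWwTTgg=4 bbWwTtGg=8 bbWwTtgg=8 bbWwttGg=4 bbWwttgg=4
BbWWttgg hits 8/256; gcd=8; 8÷8/256÷8 = 1/32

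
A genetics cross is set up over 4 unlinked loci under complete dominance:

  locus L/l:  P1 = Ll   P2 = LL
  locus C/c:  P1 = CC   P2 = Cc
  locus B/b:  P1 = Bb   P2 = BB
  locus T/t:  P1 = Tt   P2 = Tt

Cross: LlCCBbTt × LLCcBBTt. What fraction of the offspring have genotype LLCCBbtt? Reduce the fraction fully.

LlCCBbTt gametes: LCBT×2, LCBt×2, LCbT×2, LCbt×2, lCBT×2, lCBt×2, lCbT×2, lCbt×2
LLCcBBTt gametes: LCBT×4, LCBt×4, LcBT×4, LcBt×4
LlCCBbTt×LLCcBBTt grid (16·16=256): LLCCBBTT=8 LLCCBBTt=16 LLCCBBtt=8 LLCCBbTT=8 LLCCBbTt=16 LLCCBbtt=8 LLCcBBTT=8 LLCcBBTt=16 LLCcBBtt=8 LLCcBbTT=8 LLCcBbTt=16 LLCcBbtt=8 LlCCBBTT=8 LlCCBBTt=16 LlCCBBtt=8 LlCCBbTT=8 LlCCBbTt=16 LlCCBbtt=8 LlCcBBTT=8 LlCcBBTt=16 LlCcBBtt=8 LlCcBbTT=8 LlCcBbTt=16 LlCcBbtt=8
LLCCBbtt hits 8/256; gcd=8; 8÷8/256÷8 = 1/32

P(LLCCBbtt) = 1/32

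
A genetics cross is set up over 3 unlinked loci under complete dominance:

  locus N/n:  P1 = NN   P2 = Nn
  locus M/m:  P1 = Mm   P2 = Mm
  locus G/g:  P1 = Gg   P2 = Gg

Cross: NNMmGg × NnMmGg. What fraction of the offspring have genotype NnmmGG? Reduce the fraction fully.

NNMmGg gametes: NMG×2, NMg×2, NmG×2, Nmg×2
NnMmGg gametes: NMG×1, NMg×1, NmG×1, Nmg×1, nMG×1, nMg×1, nmG×1, nmg×1
NNMmGg×NnMmGg grid (8·8=64): NNMMGG=2 NNMMGg=4 NNMMgg=2 NNMmGG=4 NNMmGg=8 NNMmgg=4 NNmmGG=2 NNmmGg=4 NNmmgg=2 NnMMGG=2 NnMMGg=4 NnMMgg=2 NnMmGG=4 NnMmGg=8 NnMmgg=4 NnmmGG=2 NnmmGg=4 Nnmmgg=2
NnmmGG hits 2/64; gcd=2; 2÷2/64÷2 = 1/32

P(NnmmGG) = 1/32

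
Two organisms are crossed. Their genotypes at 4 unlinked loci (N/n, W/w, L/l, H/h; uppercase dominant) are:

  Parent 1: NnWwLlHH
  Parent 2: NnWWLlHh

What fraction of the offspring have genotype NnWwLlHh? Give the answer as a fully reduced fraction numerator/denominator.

P(NnWwLlHh) = 1/16

NnWwLlHH gametes: NWLH×2, NWlH×2, NwLH×2, NwlH×2, nWLH×2, nWlH×2, nwLH×2, nwlH×2
NnWWLlHh gametes: NWLH×2, NWLh×2, NWlH×2, NWlh×2, nWLH×2, nWLh×2, nWlH×2, nWlh×2
NnWwLlHH×NnWWLlHh grid (16·16=256): NNWWLLHH=4 NNWWLLHh=4 NNWWLlHH=8 NNWWLlHh=8 NNWWllHH=4 NNWWllHh=4 NNWwLLHH=4 NNWwLLHh=4 NNWwLlHH=8 NNWwLlHh=8 NNWwllHH=4 NNWwllHh=4 NnWWLLHH=8 NnWWLLHh=8 NnWWLlHH=16 NnWWLlHh=16 NnWWllHH=8 NnWWllHh=8 NnWwLLHH=8 NnWwLLHh=8 NnWwLlHH=16 NnWwLlHh=16 NnWwllHH=8 NnWwllHh=8 nnWWLLHH=4 nnWWLLHh=4 nnWWLlHH=8 nnWWLlHh=8 nnWWllHH=4 nnWWllHh=4 nnWwLLHH=4 nnWwLLHh=4 nnWwLlHH=8 nnWwLlHh=8 nnWwllHH=4 nnWwllHh=4
NnWwLlHh hits 16/256; gcd=16; 16÷16/256÷16 = 1/16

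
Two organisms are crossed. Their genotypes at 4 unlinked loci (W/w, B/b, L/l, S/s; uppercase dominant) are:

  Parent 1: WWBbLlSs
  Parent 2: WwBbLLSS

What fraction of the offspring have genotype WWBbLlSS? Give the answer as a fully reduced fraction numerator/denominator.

P(WWBbLlSS) = 1/16

WWBbLlSs gametes: WBLS×2, WBLs×2, WBlS×2, WBls×2, WbLS×2, WbLs×2, WblS×2, Wbls×2
WwBbLLSS gametes: WBLS×4, WbLS×4, wBLS×4, wbLS×4
WWBbLlSs×WwBbLLSS grid (16·16=256): WWBBLLSS=8 WWBBLLSs=8 WWBBLlSS=8 WWBBLlSs=8 WWBbLLSS=16 WWBbLLSs=16 WWBbLlSS=16 WWBbLlSs=16 WWbbLLSS=8 WWbbLLSs=8 WWbbLlSS=8 WWbbLlSs=8 WwBBLLSS=8 WwBBLLSs=8 WwBBLlSS=8 WwBBLlSs=8 WwBbLLSS=16 WwBbLLSs=16 WwBbLlSS=16 WwBbLlSs=16 WwbbLLSS=8 WwbbLLSs=8 WwbbLlSS=8 WwbbLlSs=8
WWBbLlSS hits 16/256; gcd=16; 16÷16/256÷16 = 1/16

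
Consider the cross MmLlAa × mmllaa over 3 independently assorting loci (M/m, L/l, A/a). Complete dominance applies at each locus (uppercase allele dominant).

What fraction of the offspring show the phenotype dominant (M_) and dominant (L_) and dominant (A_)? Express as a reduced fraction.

P(M_ L_ A_) = 1/8

MmLlAa gametes: MLA×1, MLa×1, MlA×1, Mla×1, mLA×1, mLa×1, mlA×1, mla×1
mmllaa gametes: mla×8
MmLlAa×mmllaa grid (8·8=64): MmLlAa=8 MmLlaa=8 MmllAa=8 Mmllaa=8 mmLlAa=8 mmLlaa=8 mmllAa=8 mmllaa=8
M_ L_ A_ hits 8/64; gcd=8; 8÷8/64÷8 = 1/8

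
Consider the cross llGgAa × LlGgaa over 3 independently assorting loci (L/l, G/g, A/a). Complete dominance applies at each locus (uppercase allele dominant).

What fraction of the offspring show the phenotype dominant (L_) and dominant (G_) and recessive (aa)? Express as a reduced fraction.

P(L_ G_ aa) = 3/16

llGgAa gametes: lGA×2, lGa×2, lgA×2, lga×2
LlGgaa gametes: LGa×2, Lga×2, lGa×2, lga×2
llGgAa×LlGgaa grid (8·8=64): LlGGAa=4 LlGGaa=4 LlGgAa=8 LlGgaa=8 LlggAa=4 Llggaa=4 llGGAa=4 llGGaa=4 llGgAa=8 llGgaa=8 llggAa=4 llggaa=4
L_ G_ aa hits 12/64; gcd=4; 12÷4/64÷4 = 3/16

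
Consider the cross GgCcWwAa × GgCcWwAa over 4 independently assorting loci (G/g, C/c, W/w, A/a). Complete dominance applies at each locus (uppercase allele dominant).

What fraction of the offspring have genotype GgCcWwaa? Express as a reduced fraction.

GgCcWwAa gametes: GCWA×1, GCWa×1, GCwA×1, GCwa×1, GcWA×1, GcWa×1, GcwA×1, Gcwa×1, gCWA×1, gCWa×1, gCwA×1, gCwa×1, gcWA×1, gcWa×1, gcwA×1, gcwa×1
GgCcWwAa gametes: GCWA×1, GCWa×1, GCwA×1, GCwa×1, GcWA×1, GcWa×1, GcwA×1, Gcwa×1, gCWA×1, gCWa×1, gCwA×1, gCwa×1, gcWA×1, gcWa×1, gcwA×1, gcwa×1
GgCcWwAa×GgCcWwAa grid (16·16=256): GGCCWWAA=1 GGCCWWAa=2 GGCCWWaa=1 GGCCWwAA=2 GGCCWwAa=4 GGCCWwaa=2 GGCCwwAA=1 GGCCwwAa=2 GGCCwwaa=1 GGCcWWAA=2 GGCcWWAa=4 GGCcWWaa=2 GGCcWwAA=4 GGCcWwAa=8 GGCcWwaa=4 GGCcwwAA=2 GGCcwwAa=4 GGCcwwaa=2 GGccWWAA=1 GGccWWAa=2 GGccWWaa=1 GGccWwAA=2 GGccWwAa=4 GGccWwaa=2 GGccwwAA=1 GGccwwAa=2 GGccwwaa=1 GgCCWWAA=2 GgCCWWAa=4 GgCCWWaa=2 GgCCWwAA=4 GgCCWwAa=8 GgCCWwaa=4 GgCCwwAA=2 GgCCwwAa=4 GgCCwwaa=2 GgCcWWAA=4 GgCcWWAa=8 GgCcWWaa=4 GgCcWwAA=8 GgCcWwAa=16 GgCcWwaa=8 GgCcwwAA=4 GgCcwwAa=8 GgCcwwaa=4 GgccWWAA=2 GgccWWAa=4 GgccWWaa=2 GgccWwAA=4 GgccWwAa=8 GgccWwaa=4 GgccwwAA=2 GgccwwAa=4 Ggccwwaa=2 ggCCWWAA=1 ggCCWWAa=2 ggCCWWaa=1 ggCCWwAA=2 ggCCWwAa=4 ggCCWwaa=2 ggCCwwAA=1 ggCCwwAa=2 ggCCwwaa=1 ggCcWWAA=2 ggCcWWAa=4 ggCcWWaa=2 ggCcWwAA=4 ggCcWwAa=8 ggCcWwaa=4 ggCcwwAA=2 ggCcwwAa=4 ggCcwwaa=2 ggccWWAA=1 ggccWWAa=2 ggccWWaa=1 ggccWwAA=2 ggccWwAa=4 ggccWwaa=2 ggccwwAA=1 ggccwwAa=2 ggccwwaa=1
GgCcWwaa hits 8/256; gcd=8; 8÷8/256÷8 = 1/32

P(GgCcWwaa) = 1/32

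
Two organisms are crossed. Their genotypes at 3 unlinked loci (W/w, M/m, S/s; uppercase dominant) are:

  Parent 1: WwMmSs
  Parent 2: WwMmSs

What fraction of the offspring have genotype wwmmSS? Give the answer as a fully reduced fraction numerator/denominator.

WwMmSs gametes: WMS×1, WMs×1, WmS×1, Wms×1, wMS×1, wMs×1, wmS×1, wms×1
WwMmSs gametes: WMS×1, WMs×1, WmS×1, Wms×1, wMS×1, wMs×1, wmS×1, wms×1
WwMmSs×WwMmSs grid (8·8=64): WWMMSS=1 WWMMSs=2 WWMMss=1 WWMmSS=2 WWMmSs=4 WWMmss=2 WWmmSS=1 WWmmSs=2 WWmmss=1 WwMMSS=2 WwMMSs=4 WwMMss=2 WwMmSS=4 WwMmSs=8 WwMmss=4 WwmmSS=2 WwmmSs=4 Wwmmss=2 wwMMSS=1 wwMMSs=2 wwMMss=1 wwMmSS=2 wwMmSs=4 wwMmss=2 wwmmSS=1 wwmmSs=2 wwmmss=1
wwmmSS hits 1/64; gcd=1; 1÷1/64÷1 = 1/64

P(wwmmSS) = 1/64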